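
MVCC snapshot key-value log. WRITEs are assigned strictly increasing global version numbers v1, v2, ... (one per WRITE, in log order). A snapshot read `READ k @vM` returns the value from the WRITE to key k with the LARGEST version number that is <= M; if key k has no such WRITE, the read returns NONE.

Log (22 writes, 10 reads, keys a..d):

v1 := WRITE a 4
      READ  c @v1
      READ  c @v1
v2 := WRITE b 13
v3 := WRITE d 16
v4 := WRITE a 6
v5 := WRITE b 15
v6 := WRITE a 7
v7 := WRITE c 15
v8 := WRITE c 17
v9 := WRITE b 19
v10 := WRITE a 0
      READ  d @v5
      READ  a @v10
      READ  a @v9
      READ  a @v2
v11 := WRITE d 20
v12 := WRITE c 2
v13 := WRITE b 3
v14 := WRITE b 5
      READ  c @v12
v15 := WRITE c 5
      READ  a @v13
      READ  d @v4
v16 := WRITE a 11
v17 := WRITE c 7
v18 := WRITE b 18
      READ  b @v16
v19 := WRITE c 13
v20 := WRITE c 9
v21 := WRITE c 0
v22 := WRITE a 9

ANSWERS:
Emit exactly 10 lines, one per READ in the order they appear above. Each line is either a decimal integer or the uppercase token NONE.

Answer: NONE
NONE
16
0
7
4
2
0
16
5

Derivation:
v1: WRITE a=4  (a history now [(1, 4)])
READ c @v1: history=[] -> no version <= 1 -> NONE
READ c @v1: history=[] -> no version <= 1 -> NONE
v2: WRITE b=13  (b history now [(2, 13)])
v3: WRITE d=16  (d history now [(3, 16)])
v4: WRITE a=6  (a history now [(1, 4), (4, 6)])
v5: WRITE b=15  (b history now [(2, 13), (5, 15)])
v6: WRITE a=7  (a history now [(1, 4), (4, 6), (6, 7)])
v7: WRITE c=15  (c history now [(7, 15)])
v8: WRITE c=17  (c history now [(7, 15), (8, 17)])
v9: WRITE b=19  (b history now [(2, 13), (5, 15), (9, 19)])
v10: WRITE a=0  (a history now [(1, 4), (4, 6), (6, 7), (10, 0)])
READ d @v5: history=[(3, 16)] -> pick v3 -> 16
READ a @v10: history=[(1, 4), (4, 6), (6, 7), (10, 0)] -> pick v10 -> 0
READ a @v9: history=[(1, 4), (4, 6), (6, 7), (10, 0)] -> pick v6 -> 7
READ a @v2: history=[(1, 4), (4, 6), (6, 7), (10, 0)] -> pick v1 -> 4
v11: WRITE d=20  (d history now [(3, 16), (11, 20)])
v12: WRITE c=2  (c history now [(7, 15), (8, 17), (12, 2)])
v13: WRITE b=3  (b history now [(2, 13), (5, 15), (9, 19), (13, 3)])
v14: WRITE b=5  (b history now [(2, 13), (5, 15), (9, 19), (13, 3), (14, 5)])
READ c @v12: history=[(7, 15), (8, 17), (12, 2)] -> pick v12 -> 2
v15: WRITE c=5  (c history now [(7, 15), (8, 17), (12, 2), (15, 5)])
READ a @v13: history=[(1, 4), (4, 6), (6, 7), (10, 0)] -> pick v10 -> 0
READ d @v4: history=[(3, 16), (11, 20)] -> pick v3 -> 16
v16: WRITE a=11  (a history now [(1, 4), (4, 6), (6, 7), (10, 0), (16, 11)])
v17: WRITE c=7  (c history now [(7, 15), (8, 17), (12, 2), (15, 5), (17, 7)])
v18: WRITE b=18  (b history now [(2, 13), (5, 15), (9, 19), (13, 3), (14, 5), (18, 18)])
READ b @v16: history=[(2, 13), (5, 15), (9, 19), (13, 3), (14, 5), (18, 18)] -> pick v14 -> 5
v19: WRITE c=13  (c history now [(7, 15), (8, 17), (12, 2), (15, 5), (17, 7), (19, 13)])
v20: WRITE c=9  (c history now [(7, 15), (8, 17), (12, 2), (15, 5), (17, 7), (19, 13), (20, 9)])
v21: WRITE c=0  (c history now [(7, 15), (8, 17), (12, 2), (15, 5), (17, 7), (19, 13), (20, 9), (21, 0)])
v22: WRITE a=9  (a history now [(1, 4), (4, 6), (6, 7), (10, 0), (16, 11), (22, 9)])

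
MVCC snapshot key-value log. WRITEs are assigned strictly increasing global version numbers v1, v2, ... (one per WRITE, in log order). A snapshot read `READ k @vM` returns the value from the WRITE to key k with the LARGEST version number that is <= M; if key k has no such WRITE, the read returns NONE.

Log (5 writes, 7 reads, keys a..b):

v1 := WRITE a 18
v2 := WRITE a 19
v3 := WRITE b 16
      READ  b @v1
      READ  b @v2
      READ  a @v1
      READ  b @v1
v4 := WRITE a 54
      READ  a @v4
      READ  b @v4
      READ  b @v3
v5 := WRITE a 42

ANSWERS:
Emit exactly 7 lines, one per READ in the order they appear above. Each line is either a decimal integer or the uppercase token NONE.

Answer: NONE
NONE
18
NONE
54
16
16

Derivation:
v1: WRITE a=18  (a history now [(1, 18)])
v2: WRITE a=19  (a history now [(1, 18), (2, 19)])
v3: WRITE b=16  (b history now [(3, 16)])
READ b @v1: history=[(3, 16)] -> no version <= 1 -> NONE
READ b @v2: history=[(3, 16)] -> no version <= 2 -> NONE
READ a @v1: history=[(1, 18), (2, 19)] -> pick v1 -> 18
READ b @v1: history=[(3, 16)] -> no version <= 1 -> NONE
v4: WRITE a=54  (a history now [(1, 18), (2, 19), (4, 54)])
READ a @v4: history=[(1, 18), (2, 19), (4, 54)] -> pick v4 -> 54
READ b @v4: history=[(3, 16)] -> pick v3 -> 16
READ b @v3: history=[(3, 16)] -> pick v3 -> 16
v5: WRITE a=42  (a history now [(1, 18), (2, 19), (4, 54), (5, 42)])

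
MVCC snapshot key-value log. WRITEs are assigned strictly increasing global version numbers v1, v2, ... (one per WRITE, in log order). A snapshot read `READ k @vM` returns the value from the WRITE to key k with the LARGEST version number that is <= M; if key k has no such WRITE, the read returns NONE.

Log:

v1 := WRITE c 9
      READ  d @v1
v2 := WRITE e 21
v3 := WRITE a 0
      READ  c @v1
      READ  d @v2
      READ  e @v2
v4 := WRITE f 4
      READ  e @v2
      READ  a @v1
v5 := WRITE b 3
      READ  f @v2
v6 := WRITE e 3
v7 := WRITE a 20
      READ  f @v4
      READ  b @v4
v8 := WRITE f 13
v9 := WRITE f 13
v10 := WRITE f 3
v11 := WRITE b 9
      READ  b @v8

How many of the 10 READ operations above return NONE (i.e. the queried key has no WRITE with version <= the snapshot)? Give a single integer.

Answer: 5

Derivation:
v1: WRITE c=9  (c history now [(1, 9)])
READ d @v1: history=[] -> no version <= 1 -> NONE
v2: WRITE e=21  (e history now [(2, 21)])
v3: WRITE a=0  (a history now [(3, 0)])
READ c @v1: history=[(1, 9)] -> pick v1 -> 9
READ d @v2: history=[] -> no version <= 2 -> NONE
READ e @v2: history=[(2, 21)] -> pick v2 -> 21
v4: WRITE f=4  (f history now [(4, 4)])
READ e @v2: history=[(2, 21)] -> pick v2 -> 21
READ a @v1: history=[(3, 0)] -> no version <= 1 -> NONE
v5: WRITE b=3  (b history now [(5, 3)])
READ f @v2: history=[(4, 4)] -> no version <= 2 -> NONE
v6: WRITE e=3  (e history now [(2, 21), (6, 3)])
v7: WRITE a=20  (a history now [(3, 0), (7, 20)])
READ f @v4: history=[(4, 4)] -> pick v4 -> 4
READ b @v4: history=[(5, 3)] -> no version <= 4 -> NONE
v8: WRITE f=13  (f history now [(4, 4), (8, 13)])
v9: WRITE f=13  (f history now [(4, 4), (8, 13), (9, 13)])
v10: WRITE f=3  (f history now [(4, 4), (8, 13), (9, 13), (10, 3)])
v11: WRITE b=9  (b history now [(5, 3), (11, 9)])
READ b @v8: history=[(5, 3), (11, 9)] -> pick v5 -> 3
Read results in order: ['NONE', '9', 'NONE', '21', '21', 'NONE', 'NONE', '4', 'NONE', '3']
NONE count = 5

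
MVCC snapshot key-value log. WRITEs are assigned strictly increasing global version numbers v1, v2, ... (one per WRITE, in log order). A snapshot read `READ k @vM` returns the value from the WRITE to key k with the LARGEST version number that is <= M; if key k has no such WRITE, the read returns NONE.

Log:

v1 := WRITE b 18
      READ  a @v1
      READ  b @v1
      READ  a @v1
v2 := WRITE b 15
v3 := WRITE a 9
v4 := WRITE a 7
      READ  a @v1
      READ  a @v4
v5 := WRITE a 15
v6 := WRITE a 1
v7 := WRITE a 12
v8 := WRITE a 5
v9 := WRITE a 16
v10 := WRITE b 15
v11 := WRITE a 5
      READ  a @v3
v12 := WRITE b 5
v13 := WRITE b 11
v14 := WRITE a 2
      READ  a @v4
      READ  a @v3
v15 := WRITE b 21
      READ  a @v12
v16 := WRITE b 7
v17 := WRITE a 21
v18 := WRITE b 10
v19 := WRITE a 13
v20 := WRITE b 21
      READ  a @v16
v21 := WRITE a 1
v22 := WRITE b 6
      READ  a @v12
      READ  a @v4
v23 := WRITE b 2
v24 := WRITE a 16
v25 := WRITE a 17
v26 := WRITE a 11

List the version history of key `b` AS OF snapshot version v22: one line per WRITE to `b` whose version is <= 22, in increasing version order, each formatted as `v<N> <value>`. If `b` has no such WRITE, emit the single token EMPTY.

Answer: v1 18
v2 15
v10 15
v12 5
v13 11
v15 21
v16 7
v18 10
v20 21
v22 6

Derivation:
Scan writes for key=b with version <= 22:
  v1 WRITE b 18 -> keep
  v2 WRITE b 15 -> keep
  v3 WRITE a 9 -> skip
  v4 WRITE a 7 -> skip
  v5 WRITE a 15 -> skip
  v6 WRITE a 1 -> skip
  v7 WRITE a 12 -> skip
  v8 WRITE a 5 -> skip
  v9 WRITE a 16 -> skip
  v10 WRITE b 15 -> keep
  v11 WRITE a 5 -> skip
  v12 WRITE b 5 -> keep
  v13 WRITE b 11 -> keep
  v14 WRITE a 2 -> skip
  v15 WRITE b 21 -> keep
  v16 WRITE b 7 -> keep
  v17 WRITE a 21 -> skip
  v18 WRITE b 10 -> keep
  v19 WRITE a 13 -> skip
  v20 WRITE b 21 -> keep
  v21 WRITE a 1 -> skip
  v22 WRITE b 6 -> keep
  v23 WRITE b 2 -> drop (> snap)
  v24 WRITE a 16 -> skip
  v25 WRITE a 17 -> skip
  v26 WRITE a 11 -> skip
Collected: [(1, 18), (2, 15), (10, 15), (12, 5), (13, 11), (15, 21), (16, 7), (18, 10), (20, 21), (22, 6)]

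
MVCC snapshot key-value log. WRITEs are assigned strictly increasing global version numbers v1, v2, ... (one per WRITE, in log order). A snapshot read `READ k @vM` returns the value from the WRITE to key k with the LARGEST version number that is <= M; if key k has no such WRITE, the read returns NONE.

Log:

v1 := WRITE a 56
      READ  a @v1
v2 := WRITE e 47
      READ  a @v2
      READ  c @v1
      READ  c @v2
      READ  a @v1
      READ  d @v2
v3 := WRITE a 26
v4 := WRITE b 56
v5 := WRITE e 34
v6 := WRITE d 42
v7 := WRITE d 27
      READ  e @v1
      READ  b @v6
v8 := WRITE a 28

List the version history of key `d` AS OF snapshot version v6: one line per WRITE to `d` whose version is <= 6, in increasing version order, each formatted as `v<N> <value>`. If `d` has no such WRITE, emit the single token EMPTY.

Scan writes for key=d with version <= 6:
  v1 WRITE a 56 -> skip
  v2 WRITE e 47 -> skip
  v3 WRITE a 26 -> skip
  v4 WRITE b 56 -> skip
  v5 WRITE e 34 -> skip
  v6 WRITE d 42 -> keep
  v7 WRITE d 27 -> drop (> snap)
  v8 WRITE a 28 -> skip
Collected: [(6, 42)]

Answer: v6 42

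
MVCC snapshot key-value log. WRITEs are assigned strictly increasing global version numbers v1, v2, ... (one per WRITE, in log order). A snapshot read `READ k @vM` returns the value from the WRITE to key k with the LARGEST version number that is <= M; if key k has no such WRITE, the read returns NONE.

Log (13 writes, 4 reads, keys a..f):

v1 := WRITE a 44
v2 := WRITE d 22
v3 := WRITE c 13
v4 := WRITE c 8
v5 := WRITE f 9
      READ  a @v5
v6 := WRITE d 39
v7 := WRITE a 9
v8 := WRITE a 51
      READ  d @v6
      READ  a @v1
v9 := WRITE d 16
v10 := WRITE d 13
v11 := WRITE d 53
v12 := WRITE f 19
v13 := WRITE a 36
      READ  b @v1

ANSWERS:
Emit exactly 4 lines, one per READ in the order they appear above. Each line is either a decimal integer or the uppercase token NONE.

v1: WRITE a=44  (a history now [(1, 44)])
v2: WRITE d=22  (d history now [(2, 22)])
v3: WRITE c=13  (c history now [(3, 13)])
v4: WRITE c=8  (c history now [(3, 13), (4, 8)])
v5: WRITE f=9  (f history now [(5, 9)])
READ a @v5: history=[(1, 44)] -> pick v1 -> 44
v6: WRITE d=39  (d history now [(2, 22), (6, 39)])
v7: WRITE a=9  (a history now [(1, 44), (7, 9)])
v8: WRITE a=51  (a history now [(1, 44), (7, 9), (8, 51)])
READ d @v6: history=[(2, 22), (6, 39)] -> pick v6 -> 39
READ a @v1: history=[(1, 44), (7, 9), (8, 51)] -> pick v1 -> 44
v9: WRITE d=16  (d history now [(2, 22), (6, 39), (9, 16)])
v10: WRITE d=13  (d history now [(2, 22), (6, 39), (9, 16), (10, 13)])
v11: WRITE d=53  (d history now [(2, 22), (6, 39), (9, 16), (10, 13), (11, 53)])
v12: WRITE f=19  (f history now [(5, 9), (12, 19)])
v13: WRITE a=36  (a history now [(1, 44), (7, 9), (8, 51), (13, 36)])
READ b @v1: history=[] -> no version <= 1 -> NONE

Answer: 44
39
44
NONE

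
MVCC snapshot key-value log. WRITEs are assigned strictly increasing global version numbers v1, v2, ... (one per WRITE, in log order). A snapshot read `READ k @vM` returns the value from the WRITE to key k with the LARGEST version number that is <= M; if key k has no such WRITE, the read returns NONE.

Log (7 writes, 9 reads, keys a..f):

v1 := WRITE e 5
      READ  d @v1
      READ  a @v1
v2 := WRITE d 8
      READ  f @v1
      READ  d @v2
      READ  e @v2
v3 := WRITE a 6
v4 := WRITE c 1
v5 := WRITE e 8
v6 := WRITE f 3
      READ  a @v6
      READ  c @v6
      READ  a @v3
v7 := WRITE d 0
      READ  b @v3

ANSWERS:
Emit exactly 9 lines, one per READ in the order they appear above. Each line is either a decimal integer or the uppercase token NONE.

Answer: NONE
NONE
NONE
8
5
6
1
6
NONE

Derivation:
v1: WRITE e=5  (e history now [(1, 5)])
READ d @v1: history=[] -> no version <= 1 -> NONE
READ a @v1: history=[] -> no version <= 1 -> NONE
v2: WRITE d=8  (d history now [(2, 8)])
READ f @v1: history=[] -> no version <= 1 -> NONE
READ d @v2: history=[(2, 8)] -> pick v2 -> 8
READ e @v2: history=[(1, 5)] -> pick v1 -> 5
v3: WRITE a=6  (a history now [(3, 6)])
v4: WRITE c=1  (c history now [(4, 1)])
v5: WRITE e=8  (e history now [(1, 5), (5, 8)])
v6: WRITE f=3  (f history now [(6, 3)])
READ a @v6: history=[(3, 6)] -> pick v3 -> 6
READ c @v6: history=[(4, 1)] -> pick v4 -> 1
READ a @v3: history=[(3, 6)] -> pick v3 -> 6
v7: WRITE d=0  (d history now [(2, 8), (7, 0)])
READ b @v3: history=[] -> no version <= 3 -> NONE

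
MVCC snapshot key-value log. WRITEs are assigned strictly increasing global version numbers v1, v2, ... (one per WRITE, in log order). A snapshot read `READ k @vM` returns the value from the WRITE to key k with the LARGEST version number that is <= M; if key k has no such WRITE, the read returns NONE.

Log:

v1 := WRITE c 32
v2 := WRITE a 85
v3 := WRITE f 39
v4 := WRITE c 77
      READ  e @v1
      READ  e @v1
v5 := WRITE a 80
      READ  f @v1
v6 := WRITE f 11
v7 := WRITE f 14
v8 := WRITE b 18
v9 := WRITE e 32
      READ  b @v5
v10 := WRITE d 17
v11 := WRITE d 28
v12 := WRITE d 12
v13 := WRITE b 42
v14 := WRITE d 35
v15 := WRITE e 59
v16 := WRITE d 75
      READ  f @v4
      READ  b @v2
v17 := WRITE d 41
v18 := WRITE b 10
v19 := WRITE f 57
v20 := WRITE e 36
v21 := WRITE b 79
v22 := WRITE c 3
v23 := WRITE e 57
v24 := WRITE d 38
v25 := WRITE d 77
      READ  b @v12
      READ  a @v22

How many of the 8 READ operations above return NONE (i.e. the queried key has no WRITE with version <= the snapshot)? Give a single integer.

Answer: 5

Derivation:
v1: WRITE c=32  (c history now [(1, 32)])
v2: WRITE a=85  (a history now [(2, 85)])
v3: WRITE f=39  (f history now [(3, 39)])
v4: WRITE c=77  (c history now [(1, 32), (4, 77)])
READ e @v1: history=[] -> no version <= 1 -> NONE
READ e @v1: history=[] -> no version <= 1 -> NONE
v5: WRITE a=80  (a history now [(2, 85), (5, 80)])
READ f @v1: history=[(3, 39)] -> no version <= 1 -> NONE
v6: WRITE f=11  (f history now [(3, 39), (6, 11)])
v7: WRITE f=14  (f history now [(3, 39), (6, 11), (7, 14)])
v8: WRITE b=18  (b history now [(8, 18)])
v9: WRITE e=32  (e history now [(9, 32)])
READ b @v5: history=[(8, 18)] -> no version <= 5 -> NONE
v10: WRITE d=17  (d history now [(10, 17)])
v11: WRITE d=28  (d history now [(10, 17), (11, 28)])
v12: WRITE d=12  (d history now [(10, 17), (11, 28), (12, 12)])
v13: WRITE b=42  (b history now [(8, 18), (13, 42)])
v14: WRITE d=35  (d history now [(10, 17), (11, 28), (12, 12), (14, 35)])
v15: WRITE e=59  (e history now [(9, 32), (15, 59)])
v16: WRITE d=75  (d history now [(10, 17), (11, 28), (12, 12), (14, 35), (16, 75)])
READ f @v4: history=[(3, 39), (6, 11), (7, 14)] -> pick v3 -> 39
READ b @v2: history=[(8, 18), (13, 42)] -> no version <= 2 -> NONE
v17: WRITE d=41  (d history now [(10, 17), (11, 28), (12, 12), (14, 35), (16, 75), (17, 41)])
v18: WRITE b=10  (b history now [(8, 18), (13, 42), (18, 10)])
v19: WRITE f=57  (f history now [(3, 39), (6, 11), (7, 14), (19, 57)])
v20: WRITE e=36  (e history now [(9, 32), (15, 59), (20, 36)])
v21: WRITE b=79  (b history now [(8, 18), (13, 42), (18, 10), (21, 79)])
v22: WRITE c=3  (c history now [(1, 32), (4, 77), (22, 3)])
v23: WRITE e=57  (e history now [(9, 32), (15, 59), (20, 36), (23, 57)])
v24: WRITE d=38  (d history now [(10, 17), (11, 28), (12, 12), (14, 35), (16, 75), (17, 41), (24, 38)])
v25: WRITE d=77  (d history now [(10, 17), (11, 28), (12, 12), (14, 35), (16, 75), (17, 41), (24, 38), (25, 77)])
READ b @v12: history=[(8, 18), (13, 42), (18, 10), (21, 79)] -> pick v8 -> 18
READ a @v22: history=[(2, 85), (5, 80)] -> pick v5 -> 80
Read results in order: ['NONE', 'NONE', 'NONE', 'NONE', '39', 'NONE', '18', '80']
NONE count = 5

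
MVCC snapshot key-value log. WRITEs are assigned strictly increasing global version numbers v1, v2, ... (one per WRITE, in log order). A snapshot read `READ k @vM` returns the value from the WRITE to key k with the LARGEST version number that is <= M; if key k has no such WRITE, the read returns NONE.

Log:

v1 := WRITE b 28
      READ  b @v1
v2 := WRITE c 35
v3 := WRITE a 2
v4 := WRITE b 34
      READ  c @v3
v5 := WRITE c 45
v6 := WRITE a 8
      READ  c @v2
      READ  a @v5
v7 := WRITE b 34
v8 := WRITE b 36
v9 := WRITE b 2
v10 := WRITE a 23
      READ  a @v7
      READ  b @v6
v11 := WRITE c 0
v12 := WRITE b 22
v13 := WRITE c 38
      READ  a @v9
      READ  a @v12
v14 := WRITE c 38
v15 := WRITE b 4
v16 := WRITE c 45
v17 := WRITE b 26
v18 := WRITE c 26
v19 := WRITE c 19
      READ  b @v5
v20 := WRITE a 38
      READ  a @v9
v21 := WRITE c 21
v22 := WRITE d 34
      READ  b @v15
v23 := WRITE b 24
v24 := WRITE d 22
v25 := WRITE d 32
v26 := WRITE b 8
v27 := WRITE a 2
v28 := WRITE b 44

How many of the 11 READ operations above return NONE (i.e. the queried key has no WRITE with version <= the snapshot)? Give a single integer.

v1: WRITE b=28  (b history now [(1, 28)])
READ b @v1: history=[(1, 28)] -> pick v1 -> 28
v2: WRITE c=35  (c history now [(2, 35)])
v3: WRITE a=2  (a history now [(3, 2)])
v4: WRITE b=34  (b history now [(1, 28), (4, 34)])
READ c @v3: history=[(2, 35)] -> pick v2 -> 35
v5: WRITE c=45  (c history now [(2, 35), (5, 45)])
v6: WRITE a=8  (a history now [(3, 2), (6, 8)])
READ c @v2: history=[(2, 35), (5, 45)] -> pick v2 -> 35
READ a @v5: history=[(3, 2), (6, 8)] -> pick v3 -> 2
v7: WRITE b=34  (b history now [(1, 28), (4, 34), (7, 34)])
v8: WRITE b=36  (b history now [(1, 28), (4, 34), (7, 34), (8, 36)])
v9: WRITE b=2  (b history now [(1, 28), (4, 34), (7, 34), (8, 36), (9, 2)])
v10: WRITE a=23  (a history now [(3, 2), (6, 8), (10, 23)])
READ a @v7: history=[(3, 2), (6, 8), (10, 23)] -> pick v6 -> 8
READ b @v6: history=[(1, 28), (4, 34), (7, 34), (8, 36), (9, 2)] -> pick v4 -> 34
v11: WRITE c=0  (c history now [(2, 35), (5, 45), (11, 0)])
v12: WRITE b=22  (b history now [(1, 28), (4, 34), (7, 34), (8, 36), (9, 2), (12, 22)])
v13: WRITE c=38  (c history now [(2, 35), (5, 45), (11, 0), (13, 38)])
READ a @v9: history=[(3, 2), (6, 8), (10, 23)] -> pick v6 -> 8
READ a @v12: history=[(3, 2), (6, 8), (10, 23)] -> pick v10 -> 23
v14: WRITE c=38  (c history now [(2, 35), (5, 45), (11, 0), (13, 38), (14, 38)])
v15: WRITE b=4  (b history now [(1, 28), (4, 34), (7, 34), (8, 36), (9, 2), (12, 22), (15, 4)])
v16: WRITE c=45  (c history now [(2, 35), (5, 45), (11, 0), (13, 38), (14, 38), (16, 45)])
v17: WRITE b=26  (b history now [(1, 28), (4, 34), (7, 34), (8, 36), (9, 2), (12, 22), (15, 4), (17, 26)])
v18: WRITE c=26  (c history now [(2, 35), (5, 45), (11, 0), (13, 38), (14, 38), (16, 45), (18, 26)])
v19: WRITE c=19  (c history now [(2, 35), (5, 45), (11, 0), (13, 38), (14, 38), (16, 45), (18, 26), (19, 19)])
READ b @v5: history=[(1, 28), (4, 34), (7, 34), (8, 36), (9, 2), (12, 22), (15, 4), (17, 26)] -> pick v4 -> 34
v20: WRITE a=38  (a history now [(3, 2), (6, 8), (10, 23), (20, 38)])
READ a @v9: history=[(3, 2), (6, 8), (10, 23), (20, 38)] -> pick v6 -> 8
v21: WRITE c=21  (c history now [(2, 35), (5, 45), (11, 0), (13, 38), (14, 38), (16, 45), (18, 26), (19, 19), (21, 21)])
v22: WRITE d=34  (d history now [(22, 34)])
READ b @v15: history=[(1, 28), (4, 34), (7, 34), (8, 36), (9, 2), (12, 22), (15, 4), (17, 26)] -> pick v15 -> 4
v23: WRITE b=24  (b history now [(1, 28), (4, 34), (7, 34), (8, 36), (9, 2), (12, 22), (15, 4), (17, 26), (23, 24)])
v24: WRITE d=22  (d history now [(22, 34), (24, 22)])
v25: WRITE d=32  (d history now [(22, 34), (24, 22), (25, 32)])
v26: WRITE b=8  (b history now [(1, 28), (4, 34), (7, 34), (8, 36), (9, 2), (12, 22), (15, 4), (17, 26), (23, 24), (26, 8)])
v27: WRITE a=2  (a history now [(3, 2), (6, 8), (10, 23), (20, 38), (27, 2)])
v28: WRITE b=44  (b history now [(1, 28), (4, 34), (7, 34), (8, 36), (9, 2), (12, 22), (15, 4), (17, 26), (23, 24), (26, 8), (28, 44)])
Read results in order: ['28', '35', '35', '2', '8', '34', '8', '23', '34', '8', '4']
NONE count = 0

Answer: 0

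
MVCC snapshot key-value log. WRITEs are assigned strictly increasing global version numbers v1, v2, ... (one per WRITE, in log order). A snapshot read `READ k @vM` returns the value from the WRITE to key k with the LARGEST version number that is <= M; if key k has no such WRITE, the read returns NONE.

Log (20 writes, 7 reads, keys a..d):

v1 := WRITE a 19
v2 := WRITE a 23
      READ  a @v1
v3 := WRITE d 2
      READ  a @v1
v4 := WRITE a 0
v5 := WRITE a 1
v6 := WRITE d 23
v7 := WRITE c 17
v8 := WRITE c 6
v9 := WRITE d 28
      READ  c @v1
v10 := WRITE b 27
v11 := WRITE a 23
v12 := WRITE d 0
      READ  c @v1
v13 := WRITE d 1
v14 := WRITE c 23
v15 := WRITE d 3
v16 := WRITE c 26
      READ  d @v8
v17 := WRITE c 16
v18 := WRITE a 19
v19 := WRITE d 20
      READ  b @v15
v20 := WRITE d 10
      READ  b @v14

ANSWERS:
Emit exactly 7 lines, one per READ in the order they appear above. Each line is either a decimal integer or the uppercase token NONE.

v1: WRITE a=19  (a history now [(1, 19)])
v2: WRITE a=23  (a history now [(1, 19), (2, 23)])
READ a @v1: history=[(1, 19), (2, 23)] -> pick v1 -> 19
v3: WRITE d=2  (d history now [(3, 2)])
READ a @v1: history=[(1, 19), (2, 23)] -> pick v1 -> 19
v4: WRITE a=0  (a history now [(1, 19), (2, 23), (4, 0)])
v5: WRITE a=1  (a history now [(1, 19), (2, 23), (4, 0), (5, 1)])
v6: WRITE d=23  (d history now [(3, 2), (6, 23)])
v7: WRITE c=17  (c history now [(7, 17)])
v8: WRITE c=6  (c history now [(7, 17), (8, 6)])
v9: WRITE d=28  (d history now [(3, 2), (6, 23), (9, 28)])
READ c @v1: history=[(7, 17), (8, 6)] -> no version <= 1 -> NONE
v10: WRITE b=27  (b history now [(10, 27)])
v11: WRITE a=23  (a history now [(1, 19), (2, 23), (4, 0), (5, 1), (11, 23)])
v12: WRITE d=0  (d history now [(3, 2), (6, 23), (9, 28), (12, 0)])
READ c @v1: history=[(7, 17), (8, 6)] -> no version <= 1 -> NONE
v13: WRITE d=1  (d history now [(3, 2), (6, 23), (9, 28), (12, 0), (13, 1)])
v14: WRITE c=23  (c history now [(7, 17), (8, 6), (14, 23)])
v15: WRITE d=3  (d history now [(3, 2), (6, 23), (9, 28), (12, 0), (13, 1), (15, 3)])
v16: WRITE c=26  (c history now [(7, 17), (8, 6), (14, 23), (16, 26)])
READ d @v8: history=[(3, 2), (6, 23), (9, 28), (12, 0), (13, 1), (15, 3)] -> pick v6 -> 23
v17: WRITE c=16  (c history now [(7, 17), (8, 6), (14, 23), (16, 26), (17, 16)])
v18: WRITE a=19  (a history now [(1, 19), (2, 23), (4, 0), (5, 1), (11, 23), (18, 19)])
v19: WRITE d=20  (d history now [(3, 2), (6, 23), (9, 28), (12, 0), (13, 1), (15, 3), (19, 20)])
READ b @v15: history=[(10, 27)] -> pick v10 -> 27
v20: WRITE d=10  (d history now [(3, 2), (6, 23), (9, 28), (12, 0), (13, 1), (15, 3), (19, 20), (20, 10)])
READ b @v14: history=[(10, 27)] -> pick v10 -> 27

Answer: 19
19
NONE
NONE
23
27
27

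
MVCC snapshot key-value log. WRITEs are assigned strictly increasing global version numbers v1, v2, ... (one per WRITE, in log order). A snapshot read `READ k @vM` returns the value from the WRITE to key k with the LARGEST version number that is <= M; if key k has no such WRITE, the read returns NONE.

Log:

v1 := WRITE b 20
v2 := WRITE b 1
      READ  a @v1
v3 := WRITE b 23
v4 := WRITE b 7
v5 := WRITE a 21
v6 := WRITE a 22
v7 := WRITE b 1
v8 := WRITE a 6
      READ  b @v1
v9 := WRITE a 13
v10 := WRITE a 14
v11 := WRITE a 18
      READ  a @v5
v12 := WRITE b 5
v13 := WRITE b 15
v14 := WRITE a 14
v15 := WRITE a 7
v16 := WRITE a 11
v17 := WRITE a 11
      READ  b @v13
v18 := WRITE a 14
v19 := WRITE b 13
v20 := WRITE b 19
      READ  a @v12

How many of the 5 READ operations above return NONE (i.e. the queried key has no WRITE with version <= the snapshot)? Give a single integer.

Answer: 1

Derivation:
v1: WRITE b=20  (b history now [(1, 20)])
v2: WRITE b=1  (b history now [(1, 20), (2, 1)])
READ a @v1: history=[] -> no version <= 1 -> NONE
v3: WRITE b=23  (b history now [(1, 20), (2, 1), (3, 23)])
v4: WRITE b=7  (b history now [(1, 20), (2, 1), (3, 23), (4, 7)])
v5: WRITE a=21  (a history now [(5, 21)])
v6: WRITE a=22  (a history now [(5, 21), (6, 22)])
v7: WRITE b=1  (b history now [(1, 20), (2, 1), (3, 23), (4, 7), (7, 1)])
v8: WRITE a=6  (a history now [(5, 21), (6, 22), (8, 6)])
READ b @v1: history=[(1, 20), (2, 1), (3, 23), (4, 7), (7, 1)] -> pick v1 -> 20
v9: WRITE a=13  (a history now [(5, 21), (6, 22), (8, 6), (9, 13)])
v10: WRITE a=14  (a history now [(5, 21), (6, 22), (8, 6), (9, 13), (10, 14)])
v11: WRITE a=18  (a history now [(5, 21), (6, 22), (8, 6), (9, 13), (10, 14), (11, 18)])
READ a @v5: history=[(5, 21), (6, 22), (8, 6), (9, 13), (10, 14), (11, 18)] -> pick v5 -> 21
v12: WRITE b=5  (b history now [(1, 20), (2, 1), (3, 23), (4, 7), (7, 1), (12, 5)])
v13: WRITE b=15  (b history now [(1, 20), (2, 1), (3, 23), (4, 7), (7, 1), (12, 5), (13, 15)])
v14: WRITE a=14  (a history now [(5, 21), (6, 22), (8, 6), (9, 13), (10, 14), (11, 18), (14, 14)])
v15: WRITE a=7  (a history now [(5, 21), (6, 22), (8, 6), (9, 13), (10, 14), (11, 18), (14, 14), (15, 7)])
v16: WRITE a=11  (a history now [(5, 21), (6, 22), (8, 6), (9, 13), (10, 14), (11, 18), (14, 14), (15, 7), (16, 11)])
v17: WRITE a=11  (a history now [(5, 21), (6, 22), (8, 6), (9, 13), (10, 14), (11, 18), (14, 14), (15, 7), (16, 11), (17, 11)])
READ b @v13: history=[(1, 20), (2, 1), (3, 23), (4, 7), (7, 1), (12, 5), (13, 15)] -> pick v13 -> 15
v18: WRITE a=14  (a history now [(5, 21), (6, 22), (8, 6), (9, 13), (10, 14), (11, 18), (14, 14), (15, 7), (16, 11), (17, 11), (18, 14)])
v19: WRITE b=13  (b history now [(1, 20), (2, 1), (3, 23), (4, 7), (7, 1), (12, 5), (13, 15), (19, 13)])
v20: WRITE b=19  (b history now [(1, 20), (2, 1), (3, 23), (4, 7), (7, 1), (12, 5), (13, 15), (19, 13), (20, 19)])
READ a @v12: history=[(5, 21), (6, 22), (8, 6), (9, 13), (10, 14), (11, 18), (14, 14), (15, 7), (16, 11), (17, 11), (18, 14)] -> pick v11 -> 18
Read results in order: ['NONE', '20', '21', '15', '18']
NONE count = 1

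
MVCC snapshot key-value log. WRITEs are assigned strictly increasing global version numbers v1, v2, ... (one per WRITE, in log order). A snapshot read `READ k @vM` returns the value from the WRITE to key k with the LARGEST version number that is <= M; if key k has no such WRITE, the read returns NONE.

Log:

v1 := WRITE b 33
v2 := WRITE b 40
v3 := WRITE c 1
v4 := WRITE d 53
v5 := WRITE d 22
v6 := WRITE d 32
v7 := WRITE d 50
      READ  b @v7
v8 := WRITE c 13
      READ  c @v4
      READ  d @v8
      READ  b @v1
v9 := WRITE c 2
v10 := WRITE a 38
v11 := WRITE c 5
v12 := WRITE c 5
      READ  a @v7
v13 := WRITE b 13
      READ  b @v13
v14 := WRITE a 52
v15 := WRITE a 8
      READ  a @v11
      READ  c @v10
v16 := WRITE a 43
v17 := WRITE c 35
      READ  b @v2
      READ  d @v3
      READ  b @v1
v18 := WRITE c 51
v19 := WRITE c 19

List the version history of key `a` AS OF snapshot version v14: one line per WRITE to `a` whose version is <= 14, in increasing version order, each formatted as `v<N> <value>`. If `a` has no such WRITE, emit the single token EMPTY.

Scan writes for key=a with version <= 14:
  v1 WRITE b 33 -> skip
  v2 WRITE b 40 -> skip
  v3 WRITE c 1 -> skip
  v4 WRITE d 53 -> skip
  v5 WRITE d 22 -> skip
  v6 WRITE d 32 -> skip
  v7 WRITE d 50 -> skip
  v8 WRITE c 13 -> skip
  v9 WRITE c 2 -> skip
  v10 WRITE a 38 -> keep
  v11 WRITE c 5 -> skip
  v12 WRITE c 5 -> skip
  v13 WRITE b 13 -> skip
  v14 WRITE a 52 -> keep
  v15 WRITE a 8 -> drop (> snap)
  v16 WRITE a 43 -> drop (> snap)
  v17 WRITE c 35 -> skip
  v18 WRITE c 51 -> skip
  v19 WRITE c 19 -> skip
Collected: [(10, 38), (14, 52)]

Answer: v10 38
v14 52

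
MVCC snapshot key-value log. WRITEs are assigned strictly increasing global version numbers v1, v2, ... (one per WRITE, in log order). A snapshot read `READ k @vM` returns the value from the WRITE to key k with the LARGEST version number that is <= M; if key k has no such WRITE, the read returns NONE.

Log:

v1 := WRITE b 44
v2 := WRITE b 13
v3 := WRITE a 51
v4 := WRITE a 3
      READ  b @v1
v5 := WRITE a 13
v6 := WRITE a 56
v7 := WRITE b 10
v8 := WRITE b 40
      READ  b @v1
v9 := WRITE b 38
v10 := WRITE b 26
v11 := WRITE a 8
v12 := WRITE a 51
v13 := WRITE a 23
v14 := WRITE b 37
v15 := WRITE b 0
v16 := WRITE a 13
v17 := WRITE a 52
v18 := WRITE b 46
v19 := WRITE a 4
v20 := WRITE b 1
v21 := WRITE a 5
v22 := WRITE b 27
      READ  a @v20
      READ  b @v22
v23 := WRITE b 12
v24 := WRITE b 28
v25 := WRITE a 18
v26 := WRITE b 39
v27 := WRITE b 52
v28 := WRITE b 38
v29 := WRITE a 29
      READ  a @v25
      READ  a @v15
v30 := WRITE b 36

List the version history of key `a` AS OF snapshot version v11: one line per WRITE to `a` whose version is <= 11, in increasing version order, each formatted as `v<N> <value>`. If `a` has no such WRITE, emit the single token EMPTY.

Answer: v3 51
v4 3
v5 13
v6 56
v11 8

Derivation:
Scan writes for key=a with version <= 11:
  v1 WRITE b 44 -> skip
  v2 WRITE b 13 -> skip
  v3 WRITE a 51 -> keep
  v4 WRITE a 3 -> keep
  v5 WRITE a 13 -> keep
  v6 WRITE a 56 -> keep
  v7 WRITE b 10 -> skip
  v8 WRITE b 40 -> skip
  v9 WRITE b 38 -> skip
  v10 WRITE b 26 -> skip
  v11 WRITE a 8 -> keep
  v12 WRITE a 51 -> drop (> snap)
  v13 WRITE a 23 -> drop (> snap)
  v14 WRITE b 37 -> skip
  v15 WRITE b 0 -> skip
  v16 WRITE a 13 -> drop (> snap)
  v17 WRITE a 52 -> drop (> snap)
  v18 WRITE b 46 -> skip
  v19 WRITE a 4 -> drop (> snap)
  v20 WRITE b 1 -> skip
  v21 WRITE a 5 -> drop (> snap)
  v22 WRITE b 27 -> skip
  v23 WRITE b 12 -> skip
  v24 WRITE b 28 -> skip
  v25 WRITE a 18 -> drop (> snap)
  v26 WRITE b 39 -> skip
  v27 WRITE b 52 -> skip
  v28 WRITE b 38 -> skip
  v29 WRITE a 29 -> drop (> snap)
  v30 WRITE b 36 -> skip
Collected: [(3, 51), (4, 3), (5, 13), (6, 56), (11, 8)]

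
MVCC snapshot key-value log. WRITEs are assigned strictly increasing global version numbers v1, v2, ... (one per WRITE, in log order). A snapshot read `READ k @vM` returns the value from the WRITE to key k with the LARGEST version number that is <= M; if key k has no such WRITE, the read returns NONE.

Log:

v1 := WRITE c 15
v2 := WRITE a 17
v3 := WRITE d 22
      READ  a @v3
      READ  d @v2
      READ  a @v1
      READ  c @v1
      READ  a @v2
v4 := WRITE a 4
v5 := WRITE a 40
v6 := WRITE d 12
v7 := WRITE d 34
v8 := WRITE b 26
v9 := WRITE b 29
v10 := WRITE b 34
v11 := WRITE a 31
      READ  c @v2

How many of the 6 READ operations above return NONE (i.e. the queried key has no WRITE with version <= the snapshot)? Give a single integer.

Answer: 2

Derivation:
v1: WRITE c=15  (c history now [(1, 15)])
v2: WRITE a=17  (a history now [(2, 17)])
v3: WRITE d=22  (d history now [(3, 22)])
READ a @v3: history=[(2, 17)] -> pick v2 -> 17
READ d @v2: history=[(3, 22)] -> no version <= 2 -> NONE
READ a @v1: history=[(2, 17)] -> no version <= 1 -> NONE
READ c @v1: history=[(1, 15)] -> pick v1 -> 15
READ a @v2: history=[(2, 17)] -> pick v2 -> 17
v4: WRITE a=4  (a history now [(2, 17), (4, 4)])
v5: WRITE a=40  (a history now [(2, 17), (4, 4), (5, 40)])
v6: WRITE d=12  (d history now [(3, 22), (6, 12)])
v7: WRITE d=34  (d history now [(3, 22), (6, 12), (7, 34)])
v8: WRITE b=26  (b history now [(8, 26)])
v9: WRITE b=29  (b history now [(8, 26), (9, 29)])
v10: WRITE b=34  (b history now [(8, 26), (9, 29), (10, 34)])
v11: WRITE a=31  (a history now [(2, 17), (4, 4), (5, 40), (11, 31)])
READ c @v2: history=[(1, 15)] -> pick v1 -> 15
Read results in order: ['17', 'NONE', 'NONE', '15', '17', '15']
NONE count = 2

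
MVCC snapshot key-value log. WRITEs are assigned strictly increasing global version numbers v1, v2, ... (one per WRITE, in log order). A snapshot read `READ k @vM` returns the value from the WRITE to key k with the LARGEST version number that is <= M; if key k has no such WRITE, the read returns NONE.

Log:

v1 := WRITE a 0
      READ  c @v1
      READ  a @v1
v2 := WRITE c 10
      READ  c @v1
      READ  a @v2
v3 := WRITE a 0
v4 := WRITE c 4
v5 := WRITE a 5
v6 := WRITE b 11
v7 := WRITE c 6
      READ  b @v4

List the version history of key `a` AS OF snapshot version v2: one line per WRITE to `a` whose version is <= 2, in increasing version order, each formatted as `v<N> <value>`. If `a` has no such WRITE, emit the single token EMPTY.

Scan writes for key=a with version <= 2:
  v1 WRITE a 0 -> keep
  v2 WRITE c 10 -> skip
  v3 WRITE a 0 -> drop (> snap)
  v4 WRITE c 4 -> skip
  v5 WRITE a 5 -> drop (> snap)
  v6 WRITE b 11 -> skip
  v7 WRITE c 6 -> skip
Collected: [(1, 0)]

Answer: v1 0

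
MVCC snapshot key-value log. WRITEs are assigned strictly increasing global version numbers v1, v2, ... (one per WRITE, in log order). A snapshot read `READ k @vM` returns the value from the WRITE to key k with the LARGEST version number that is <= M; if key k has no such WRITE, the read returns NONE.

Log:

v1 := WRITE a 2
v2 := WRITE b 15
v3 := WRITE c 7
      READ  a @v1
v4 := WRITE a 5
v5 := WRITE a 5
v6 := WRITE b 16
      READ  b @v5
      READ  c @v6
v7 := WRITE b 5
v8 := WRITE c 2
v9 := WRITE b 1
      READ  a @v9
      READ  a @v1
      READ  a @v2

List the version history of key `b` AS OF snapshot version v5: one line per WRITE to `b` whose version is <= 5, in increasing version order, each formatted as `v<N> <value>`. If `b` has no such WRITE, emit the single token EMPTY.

Answer: v2 15

Derivation:
Scan writes for key=b with version <= 5:
  v1 WRITE a 2 -> skip
  v2 WRITE b 15 -> keep
  v3 WRITE c 7 -> skip
  v4 WRITE a 5 -> skip
  v5 WRITE a 5 -> skip
  v6 WRITE b 16 -> drop (> snap)
  v7 WRITE b 5 -> drop (> snap)
  v8 WRITE c 2 -> skip
  v9 WRITE b 1 -> drop (> snap)
Collected: [(2, 15)]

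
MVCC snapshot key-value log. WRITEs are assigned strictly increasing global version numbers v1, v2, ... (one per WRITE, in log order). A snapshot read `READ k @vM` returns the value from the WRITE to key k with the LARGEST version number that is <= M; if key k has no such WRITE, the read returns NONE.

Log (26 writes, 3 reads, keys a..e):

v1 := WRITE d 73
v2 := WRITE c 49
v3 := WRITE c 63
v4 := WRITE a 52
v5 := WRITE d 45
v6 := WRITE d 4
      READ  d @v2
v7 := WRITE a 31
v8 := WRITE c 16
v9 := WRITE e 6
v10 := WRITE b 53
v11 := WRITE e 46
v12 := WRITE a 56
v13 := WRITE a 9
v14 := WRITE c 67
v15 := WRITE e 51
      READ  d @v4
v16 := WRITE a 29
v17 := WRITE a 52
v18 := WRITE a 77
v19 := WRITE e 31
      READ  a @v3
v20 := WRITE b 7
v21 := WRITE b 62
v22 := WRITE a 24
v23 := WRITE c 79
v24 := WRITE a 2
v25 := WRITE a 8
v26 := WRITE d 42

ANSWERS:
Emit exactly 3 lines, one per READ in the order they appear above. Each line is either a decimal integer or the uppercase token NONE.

Answer: 73
73
NONE

Derivation:
v1: WRITE d=73  (d history now [(1, 73)])
v2: WRITE c=49  (c history now [(2, 49)])
v3: WRITE c=63  (c history now [(2, 49), (3, 63)])
v4: WRITE a=52  (a history now [(4, 52)])
v5: WRITE d=45  (d history now [(1, 73), (5, 45)])
v6: WRITE d=4  (d history now [(1, 73), (5, 45), (6, 4)])
READ d @v2: history=[(1, 73), (5, 45), (6, 4)] -> pick v1 -> 73
v7: WRITE a=31  (a history now [(4, 52), (7, 31)])
v8: WRITE c=16  (c history now [(2, 49), (3, 63), (8, 16)])
v9: WRITE e=6  (e history now [(9, 6)])
v10: WRITE b=53  (b history now [(10, 53)])
v11: WRITE e=46  (e history now [(9, 6), (11, 46)])
v12: WRITE a=56  (a history now [(4, 52), (7, 31), (12, 56)])
v13: WRITE a=9  (a history now [(4, 52), (7, 31), (12, 56), (13, 9)])
v14: WRITE c=67  (c history now [(2, 49), (3, 63), (8, 16), (14, 67)])
v15: WRITE e=51  (e history now [(9, 6), (11, 46), (15, 51)])
READ d @v4: history=[(1, 73), (5, 45), (6, 4)] -> pick v1 -> 73
v16: WRITE a=29  (a history now [(4, 52), (7, 31), (12, 56), (13, 9), (16, 29)])
v17: WRITE a=52  (a history now [(4, 52), (7, 31), (12, 56), (13, 9), (16, 29), (17, 52)])
v18: WRITE a=77  (a history now [(4, 52), (7, 31), (12, 56), (13, 9), (16, 29), (17, 52), (18, 77)])
v19: WRITE e=31  (e history now [(9, 6), (11, 46), (15, 51), (19, 31)])
READ a @v3: history=[(4, 52), (7, 31), (12, 56), (13, 9), (16, 29), (17, 52), (18, 77)] -> no version <= 3 -> NONE
v20: WRITE b=7  (b history now [(10, 53), (20, 7)])
v21: WRITE b=62  (b history now [(10, 53), (20, 7), (21, 62)])
v22: WRITE a=24  (a history now [(4, 52), (7, 31), (12, 56), (13, 9), (16, 29), (17, 52), (18, 77), (22, 24)])
v23: WRITE c=79  (c history now [(2, 49), (3, 63), (8, 16), (14, 67), (23, 79)])
v24: WRITE a=2  (a history now [(4, 52), (7, 31), (12, 56), (13, 9), (16, 29), (17, 52), (18, 77), (22, 24), (24, 2)])
v25: WRITE a=8  (a history now [(4, 52), (7, 31), (12, 56), (13, 9), (16, 29), (17, 52), (18, 77), (22, 24), (24, 2), (25, 8)])
v26: WRITE d=42  (d history now [(1, 73), (5, 45), (6, 4), (26, 42)])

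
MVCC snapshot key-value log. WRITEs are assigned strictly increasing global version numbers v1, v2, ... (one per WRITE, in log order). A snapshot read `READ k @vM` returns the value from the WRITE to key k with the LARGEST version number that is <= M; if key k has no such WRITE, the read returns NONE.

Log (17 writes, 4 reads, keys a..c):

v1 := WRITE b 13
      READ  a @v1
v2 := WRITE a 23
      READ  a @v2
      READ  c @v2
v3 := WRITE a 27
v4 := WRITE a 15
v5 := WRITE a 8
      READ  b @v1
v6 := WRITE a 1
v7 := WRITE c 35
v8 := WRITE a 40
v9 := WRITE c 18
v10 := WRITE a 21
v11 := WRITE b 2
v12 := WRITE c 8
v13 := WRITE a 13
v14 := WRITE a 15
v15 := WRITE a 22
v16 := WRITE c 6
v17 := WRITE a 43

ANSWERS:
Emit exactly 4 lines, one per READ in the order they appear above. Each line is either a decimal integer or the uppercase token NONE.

Answer: NONE
23
NONE
13

Derivation:
v1: WRITE b=13  (b history now [(1, 13)])
READ a @v1: history=[] -> no version <= 1 -> NONE
v2: WRITE a=23  (a history now [(2, 23)])
READ a @v2: history=[(2, 23)] -> pick v2 -> 23
READ c @v2: history=[] -> no version <= 2 -> NONE
v3: WRITE a=27  (a history now [(2, 23), (3, 27)])
v4: WRITE a=15  (a history now [(2, 23), (3, 27), (4, 15)])
v5: WRITE a=8  (a history now [(2, 23), (3, 27), (4, 15), (5, 8)])
READ b @v1: history=[(1, 13)] -> pick v1 -> 13
v6: WRITE a=1  (a history now [(2, 23), (3, 27), (4, 15), (5, 8), (6, 1)])
v7: WRITE c=35  (c history now [(7, 35)])
v8: WRITE a=40  (a history now [(2, 23), (3, 27), (4, 15), (5, 8), (6, 1), (8, 40)])
v9: WRITE c=18  (c history now [(7, 35), (9, 18)])
v10: WRITE a=21  (a history now [(2, 23), (3, 27), (4, 15), (5, 8), (6, 1), (8, 40), (10, 21)])
v11: WRITE b=2  (b history now [(1, 13), (11, 2)])
v12: WRITE c=8  (c history now [(7, 35), (9, 18), (12, 8)])
v13: WRITE a=13  (a history now [(2, 23), (3, 27), (4, 15), (5, 8), (6, 1), (8, 40), (10, 21), (13, 13)])
v14: WRITE a=15  (a history now [(2, 23), (3, 27), (4, 15), (5, 8), (6, 1), (8, 40), (10, 21), (13, 13), (14, 15)])
v15: WRITE a=22  (a history now [(2, 23), (3, 27), (4, 15), (5, 8), (6, 1), (8, 40), (10, 21), (13, 13), (14, 15), (15, 22)])
v16: WRITE c=6  (c history now [(7, 35), (9, 18), (12, 8), (16, 6)])
v17: WRITE a=43  (a history now [(2, 23), (3, 27), (4, 15), (5, 8), (6, 1), (8, 40), (10, 21), (13, 13), (14, 15), (15, 22), (17, 43)])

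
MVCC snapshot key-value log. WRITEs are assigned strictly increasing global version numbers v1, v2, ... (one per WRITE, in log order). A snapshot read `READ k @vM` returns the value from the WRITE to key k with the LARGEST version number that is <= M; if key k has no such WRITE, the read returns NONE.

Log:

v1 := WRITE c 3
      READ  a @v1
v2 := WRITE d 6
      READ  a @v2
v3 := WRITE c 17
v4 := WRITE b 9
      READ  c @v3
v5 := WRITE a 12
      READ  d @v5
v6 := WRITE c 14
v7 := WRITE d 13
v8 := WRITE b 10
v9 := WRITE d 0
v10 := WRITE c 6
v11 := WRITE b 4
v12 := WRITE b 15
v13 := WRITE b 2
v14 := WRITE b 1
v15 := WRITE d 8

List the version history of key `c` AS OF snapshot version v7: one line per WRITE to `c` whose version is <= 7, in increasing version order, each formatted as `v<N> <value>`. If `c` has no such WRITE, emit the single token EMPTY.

Scan writes for key=c with version <= 7:
  v1 WRITE c 3 -> keep
  v2 WRITE d 6 -> skip
  v3 WRITE c 17 -> keep
  v4 WRITE b 9 -> skip
  v5 WRITE a 12 -> skip
  v6 WRITE c 14 -> keep
  v7 WRITE d 13 -> skip
  v8 WRITE b 10 -> skip
  v9 WRITE d 0 -> skip
  v10 WRITE c 6 -> drop (> snap)
  v11 WRITE b 4 -> skip
  v12 WRITE b 15 -> skip
  v13 WRITE b 2 -> skip
  v14 WRITE b 1 -> skip
  v15 WRITE d 8 -> skip
Collected: [(1, 3), (3, 17), (6, 14)]

Answer: v1 3
v3 17
v6 14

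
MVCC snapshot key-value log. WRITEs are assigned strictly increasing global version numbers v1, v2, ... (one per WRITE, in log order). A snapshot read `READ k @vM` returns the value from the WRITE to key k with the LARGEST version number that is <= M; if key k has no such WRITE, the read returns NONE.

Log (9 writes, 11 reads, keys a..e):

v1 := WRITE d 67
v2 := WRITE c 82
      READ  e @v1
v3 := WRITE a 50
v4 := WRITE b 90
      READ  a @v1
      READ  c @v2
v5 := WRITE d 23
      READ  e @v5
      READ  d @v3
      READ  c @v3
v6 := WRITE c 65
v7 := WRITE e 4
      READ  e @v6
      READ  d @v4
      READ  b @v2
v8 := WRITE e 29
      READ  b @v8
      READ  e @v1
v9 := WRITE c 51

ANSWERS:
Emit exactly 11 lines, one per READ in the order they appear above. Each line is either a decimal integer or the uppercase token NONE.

v1: WRITE d=67  (d history now [(1, 67)])
v2: WRITE c=82  (c history now [(2, 82)])
READ e @v1: history=[] -> no version <= 1 -> NONE
v3: WRITE a=50  (a history now [(3, 50)])
v4: WRITE b=90  (b history now [(4, 90)])
READ a @v1: history=[(3, 50)] -> no version <= 1 -> NONE
READ c @v2: history=[(2, 82)] -> pick v2 -> 82
v5: WRITE d=23  (d history now [(1, 67), (5, 23)])
READ e @v5: history=[] -> no version <= 5 -> NONE
READ d @v3: history=[(1, 67), (5, 23)] -> pick v1 -> 67
READ c @v3: history=[(2, 82)] -> pick v2 -> 82
v6: WRITE c=65  (c history now [(2, 82), (6, 65)])
v7: WRITE e=4  (e history now [(7, 4)])
READ e @v6: history=[(7, 4)] -> no version <= 6 -> NONE
READ d @v4: history=[(1, 67), (5, 23)] -> pick v1 -> 67
READ b @v2: history=[(4, 90)] -> no version <= 2 -> NONE
v8: WRITE e=29  (e history now [(7, 4), (8, 29)])
READ b @v8: history=[(4, 90)] -> pick v4 -> 90
READ e @v1: history=[(7, 4), (8, 29)] -> no version <= 1 -> NONE
v9: WRITE c=51  (c history now [(2, 82), (6, 65), (9, 51)])

Answer: NONE
NONE
82
NONE
67
82
NONE
67
NONE
90
NONE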